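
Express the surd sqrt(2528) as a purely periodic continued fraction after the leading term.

Write x_i = (sqrt(2528) + m_i)/d_i with (m_0, d_0) = (0, 1). a_0 = floor(sqrt(2528)) = 50, since 50^2 = 2500 <= 2528 < 2601 = 51^2.
Iterate m_{i+1} = d_i*a_i - m_i, d_{i+1} = (2528 - m_{i+1}^2)/d_i, a_{i+1} = floor((a_0 + m_{i+1})/d_{i+1}):
  m_1 = 1*50 - 0 = 50, d_1 = (2528 - 50^2)/1 = 28/1 = 28, a_1 = floor((50 + 50)/28) = 3.
  m_2 = 28*3 - 50 = 34, d_2 = (2528 - 34^2)/28 = 1372/28 = 49, a_2 = floor((50 + 34)/49) = 1.
  m_3 = 49*1 - 34 = 15, d_3 = (2528 - 15^2)/49 = 2303/49 = 47, a_3 = floor((50 + 15)/47) = 1.
  m_4 = 47*1 - 15 = 32, d_4 = (2528 - 32^2)/47 = 1504/47 = 32, a_4 = floor((50 + 32)/32) = 2.
  m_5 = 32*2 - 32 = 32, d_5 = (2528 - 32^2)/32 = 1504/32 = 47, a_5 = floor((50 + 32)/47) = 1.
  m_6 = 47*1 - 32 = 15, d_6 = (2528 - 15^2)/47 = 2303/47 = 49, a_6 = floor((50 + 15)/49) = 1.
  m_7 = 49*1 - 15 = 34, d_7 = (2528 - 34^2)/49 = 1372/49 = 28, a_7 = floor((50 + 34)/28) = 3.
  m_8 = 28*3 - 34 = 50, d_8 = (2528 - 50^2)/28 = 28/28 = 1, a_8 = floor((50 + 50)/1) = 100.
  m_9 = 1*100 - 50 = 50, d_9 = (2528 - 50^2)/1 = 28/1 = 28: (m_9, d_9) = (m_1, d_1) = (50, 28), so from here the quotients repeat a_1, ..., a_8; the period length is 8.
Hence the expansion of sqrt(2528) is a_0 = 50 followed by the repeating block 3, 1, 1, 2, 1, 1, 3, 100 (period 8).

[50; (3, 1, 1, 2, 1, 1, 3, 100)]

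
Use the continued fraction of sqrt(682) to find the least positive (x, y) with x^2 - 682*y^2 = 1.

First expand sqrt(682) as a continued fraction. With x_i = (sqrt(682) + m_i)/d_i and (m_0, d_0) = (0, 1): a_0 = floor(sqrt(682)) = 26, since 26^2 = 676 <= 682 < 729 = 27^2.
Iterate m_{i+1} = d_i*a_i - m_i, d_{i+1} = (682 - m_{i+1}^2)/d_i, a_{i+1} = floor((a_0 + m_{i+1})/d_{i+1}):
  m_1 = 1*26 - 0 = 26, d_1 = (682 - 26^2)/1 = 6/1 = 6, a_1 = floor((26 + 26)/6) = 8.
  m_2 = 6*8 - 26 = 22, d_2 = (682 - 22^2)/6 = 198/6 = 33, a_2 = floor((26 + 22)/33) = 1.
  m_3 = 33*1 - 22 = 11, d_3 = (682 - 11^2)/33 = 561/33 = 17, a_3 = floor((26 + 11)/17) = 2.
  m_4 = 17*2 - 11 = 23, d_4 = (682 - 23^2)/17 = 153/17 = 9, a_4 = floor((26 + 23)/9) = 5.
  m_5 = 9*5 - 23 = 22, d_5 = (682 - 22^2)/9 = 198/9 = 22, a_5 = floor((26 + 22)/22) = 2.
  m_6 = 22*2 - 22 = 22, d_6 = (682 - 22^2)/22 = 198/22 = 9, a_6 = floor((26 + 22)/9) = 5.
  m_7 = 9*5 - 22 = 23, d_7 = (682 - 23^2)/9 = 153/9 = 17, a_7 = floor((26 + 23)/17) = 2.
  m_8 = 17*2 - 23 = 11, d_8 = (682 - 11^2)/17 = 561/17 = 33, a_8 = floor((26 + 11)/33) = 1.
  m_9 = 33*1 - 11 = 22, d_9 = (682 - 22^2)/33 = 198/33 = 6, a_9 = floor((26 + 22)/6) = 8.
  m_10 = 6*8 - 22 = 26, d_10 = (682 - 26^2)/6 = 6/6 = 1, a_10 = floor((26 + 26)/1) = 52.
  m_11 = 1*52 - 26 = 26, d_11 = (682 - 26^2)/1 = 6/1 = 6: (m_11, d_11) = (m_1, d_1) = (26, 6), so from here the quotients repeat a_1, ..., a_10; the period length is 10.
So sqrt(682) = [26; (8, 1, 2, 5, 2, 5, 2, 1, 8, 52)] with period length k = 10.
k is even, so the fundamental solution of x^2 - 682y^2 = 1 is (p_{k-1}, q_{k-1}) = (p_9, q_9); compute convergents through index 9.
Convergents (p_i = a_i*p_{i-1} + p_{i-2}, q_i = a_i*q_{i-1} + q_{i-2} with p_{-2}=0, p_{-1}=1, q_{-2}=1, q_{-1}=0):
  i=0: a_0=26, p_0 = 26*1 + 0 = 26, q_0 = 26*0 + 1 = 1.
  i=1: a_1=8, p_1 = 8*26 + 1 = 209, q_1 = 8*1 + 0 = 8.
  i=2: a_2=1, p_2 = 1*209 + 26 = 235, q_2 = 1*8 + 1 = 9.
  i=3: a_3=2, p_3 = 2*235 + 209 = 679, q_3 = 2*9 + 8 = 26.
  i=4: a_4=5, p_4 = 5*679 + 235 = 3630, q_4 = 5*26 + 9 = 139.
  i=5: a_5=2, p_5 = 2*3630 + 679 = 7939, q_5 = 2*139 + 26 = 304.
  i=6: a_6=5, p_6 = 5*7939 + 3630 = 43325, q_6 = 5*304 + 139 = 1659.
  i=7: a_7=2, p_7 = 2*43325 + 7939 = 94589, q_7 = 2*1659 + 304 = 3622.
  i=8: a_8=1, p_8 = 1*94589 + 43325 = 137914, q_8 = 1*3622 + 1659 = 5281.
  i=9: a_9=8, p_9 = 8*137914 + 94589 = 1197901, q_9 = 8*5281 + 3622 = 45870.
Check: 1197901^2 - 682*45870^2 = 1434966805801 - 1434966805800 = 1, so (x, y) = (1197901, 45870) solves the equation, and by the theorem it is the least positive solution.

(x, y) = (1197901, 45870)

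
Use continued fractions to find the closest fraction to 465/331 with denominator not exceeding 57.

Expand x = 465/331 as a continued fraction with the Euclidean algorithm:
  465 = 1*331 + 134, so a_0 = 1.
  331 = 2*134 + 63, so a_1 = 2.
  134 = 2*63 + 8, so a_2 = 2.
  63 = 7*8 + 7, so a_3 = 7.
  8 = 1*7 + 1, so a_4 = 1.
  7 = 7*1 + 0, so a_5 = 7.
so x = [1; 2, 2, 7, 1, 7].
Convergents (p_i = a_i*p_{i-1} + p_{i-2}, q_i = a_i*q_{i-1} + q_{i-2} with p_{-2}=0, p_{-1}=1, q_{-2}=1, q_{-1}=0), until the denominator exceeds 57:
  i=0: a_0=1, p_0 = 1*1 + 0 = 1, q_0 = 1*0 + 1 = 1.
  i=1: a_1=2, p_1 = 2*1 + 1 = 3, q_1 = 2*1 + 0 = 2.
  i=2: a_2=2, p_2 = 2*3 + 1 = 7, q_2 = 2*2 + 1 = 5.
  i=3: a_3=7, p_3 = 7*7 + 3 = 52, q_3 = 7*5 + 2 = 37.
  i=4: a_4=1, p_4 = 1*52 + 7 = 59, q_4 = 1*37 + 5 = 42.
  i=5: a_5=7, p_5 = 7*59 + 52 = 465, q_5 = 7*42 + 37 = 331.
q_5 = 331 > 57, so the last convergent with denominator <= 57 is p_4/q_4 = 59/42.
The closest fraction with denominator <= 57 is either p_4/q_4 or the intermediate fraction (k*p_4 + p_3)/(k*q_4 + q_3) with the largest k >= 1 whose denominator stays <= 57; these approach x as k grows, and every other convergent or intermediate fraction in range is farther away.
Largest k: floor((57 - q_3)/q_4) = floor((57 - 37)/42) = 0.
Since k = 0, no intermediate fraction beyond p_4/q_4 has denominator <= 57, so the convergent 59/42 is the closest (its error is |465*42 - 59*331|/(331*42) = 1/13902).

59/42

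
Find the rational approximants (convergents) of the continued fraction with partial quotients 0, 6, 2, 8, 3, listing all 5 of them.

0/1, 1/6, 2/13, 17/110, 53/343

Using the convergent recurrence p_i = a_i*p_{i-1} + p_{i-2}, q_i = a_i*q_{i-1} + q_{i-2} with p_{-2}=0, p_{-1}=1, q_{-2}=1, q_{-1}=0:
  i=0: a_0=0, p_0 = 0*1 + 0 = 0, q_0 = 0*0 + 1 = 1.
  i=1: a_1=6, p_1 = 6*0 + 1 = 1, q_1 = 6*1 + 0 = 6.
  i=2: a_2=2, p_2 = 2*1 + 0 = 2, q_2 = 2*6 + 1 = 13.
  i=3: a_3=8, p_3 = 8*2 + 1 = 17, q_3 = 8*13 + 6 = 110.
  i=4: a_4=3, p_4 = 3*17 + 2 = 53, q_4 = 3*110 + 13 = 343.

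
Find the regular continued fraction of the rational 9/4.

Run the Euclidean algorithm on 9 and 4; the successive quotients are the partial quotients a_0, a_1, ... (each step inverts the fractional part left over by the previous one):
  9 = 2*4 + 1, so a_0 = 2.
  4 = 4*1 + 0, so a_1 = 4.
The remainder reaches 0 after 2 divisions, so the expansion has 2 partial quotients, read off in order.

[2; 4]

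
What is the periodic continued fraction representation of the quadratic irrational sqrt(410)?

Write x_i = (sqrt(410) + m_i)/d_i with (m_0, d_0) = (0, 1). a_0 = floor(sqrt(410)) = 20, since 20^2 = 400 <= 410 < 441 = 21^2.
Iterate m_{i+1} = d_i*a_i - m_i, d_{i+1} = (410 - m_{i+1}^2)/d_i, a_{i+1} = floor((a_0 + m_{i+1})/d_{i+1}):
  m_1 = 1*20 - 0 = 20, d_1 = (410 - 20^2)/1 = 10/1 = 10, a_1 = floor((20 + 20)/10) = 4.
  m_2 = 10*4 - 20 = 20, d_2 = (410 - 20^2)/10 = 10/10 = 1, a_2 = floor((20 + 20)/1) = 40.
  m_3 = 1*40 - 20 = 20, d_3 = (410 - 20^2)/1 = 10/1 = 10: (m_3, d_3) = (m_1, d_1) = (20, 10), so from here the quotients repeat a_1, a_2; the period length is 2.
Hence the expansion of sqrt(410) is a_0 = 20 followed by the repeating block 4, 40 (period 2).

[20; (4, 40)]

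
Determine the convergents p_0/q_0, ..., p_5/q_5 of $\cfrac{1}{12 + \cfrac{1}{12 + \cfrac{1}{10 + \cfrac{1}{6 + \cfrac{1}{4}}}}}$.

0/1, 1/12, 12/145, 121/1462, 738/8917, 3073/37130

Using the convergent recurrence p_i = a_i*p_{i-1} + p_{i-2}, q_i = a_i*q_{i-1} + q_{i-2} with p_{-2}=0, p_{-1}=1, q_{-2}=1, q_{-1}=0:
  i=0: a_0=0, p_0 = 0*1 + 0 = 0, q_0 = 0*0 + 1 = 1.
  i=1: a_1=12, p_1 = 12*0 + 1 = 1, q_1 = 12*1 + 0 = 12.
  i=2: a_2=12, p_2 = 12*1 + 0 = 12, q_2 = 12*12 + 1 = 145.
  i=3: a_3=10, p_3 = 10*12 + 1 = 121, q_3 = 10*145 + 12 = 1462.
  i=4: a_4=6, p_4 = 6*121 + 12 = 738, q_4 = 6*1462 + 145 = 8917.
  i=5: a_5=4, p_5 = 4*738 + 121 = 3073, q_5 = 4*8917 + 1462 = 37130.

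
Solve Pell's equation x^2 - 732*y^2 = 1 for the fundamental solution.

First expand sqrt(732) as a continued fraction. With x_i = (sqrt(732) + m_i)/d_i and (m_0, d_0) = (0, 1): a_0 = floor(sqrt(732)) = 27, since 27^2 = 729 <= 732 < 784 = 28^2.
Iterate m_{i+1} = d_i*a_i - m_i, d_{i+1} = (732 - m_{i+1}^2)/d_i, a_{i+1} = floor((a_0 + m_{i+1})/d_{i+1}):
  m_1 = 1*27 - 0 = 27, d_1 = (732 - 27^2)/1 = 3/1 = 3, a_1 = floor((27 + 27)/3) = 18.
  m_2 = 3*18 - 27 = 27, d_2 = (732 - 27^2)/3 = 3/3 = 1, a_2 = floor((27 + 27)/1) = 54.
  m_3 = 1*54 - 27 = 27, d_3 = (732 - 27^2)/1 = 3/1 = 3: (m_3, d_3) = (m_1, d_1) = (27, 3), so from here the quotients repeat a_1, a_2; the period length is 2.
So sqrt(732) = [27; (18, 54)] with period length k = 2.
k is even, so the fundamental solution of x^2 - 732y^2 = 1 is (p_{k-1}, q_{k-1}) = (p_1, q_1); compute convergents through index 1.
Convergents (p_i = a_i*p_{i-1} + p_{i-2}, q_i = a_i*q_{i-1} + q_{i-2} with p_{-2}=0, p_{-1}=1, q_{-2}=1, q_{-1}=0):
  i=0: a_0=27, p_0 = 27*1 + 0 = 27, q_0 = 27*0 + 1 = 1.
  i=1: a_1=18, p_1 = 18*27 + 1 = 487, q_1 = 18*1 + 0 = 18.
Check: 487^2 - 732*18^2 = 237169 - 237168 = 1, so (x, y) = (487, 18) solves the equation, and by the theorem it is the least positive solution.

(x, y) = (487, 18)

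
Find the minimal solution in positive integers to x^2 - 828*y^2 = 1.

(x, y) = (1151, 40)

First expand sqrt(828) as a continued fraction. With x_i = (sqrt(828) + m_i)/d_i and (m_0, d_0) = (0, 1): a_0 = floor(sqrt(828)) = 28, since 28^2 = 784 <= 828 < 841 = 29^2.
Iterate m_{i+1} = d_i*a_i - m_i, d_{i+1} = (828 - m_{i+1}^2)/d_i, a_{i+1} = floor((a_0 + m_{i+1})/d_{i+1}):
  m_1 = 1*28 - 0 = 28, d_1 = (828 - 28^2)/1 = 44/1 = 44, a_1 = floor((28 + 28)/44) = 1.
  m_2 = 44*1 - 28 = 16, d_2 = (828 - 16^2)/44 = 572/44 = 13, a_2 = floor((28 + 16)/13) = 3.
  m_3 = 13*3 - 16 = 23, d_3 = (828 - 23^2)/13 = 299/13 = 23, a_3 = floor((28 + 23)/23) = 2.
  m_4 = 23*2 - 23 = 23, d_4 = (828 - 23^2)/23 = 299/23 = 13, a_4 = floor((28 + 23)/13) = 3.
  m_5 = 13*3 - 23 = 16, d_5 = (828 - 16^2)/13 = 572/13 = 44, a_5 = floor((28 + 16)/44) = 1.
  m_6 = 44*1 - 16 = 28, d_6 = (828 - 28^2)/44 = 44/44 = 1, a_6 = floor((28 + 28)/1) = 56.
  m_7 = 1*56 - 28 = 28, d_7 = (828 - 28^2)/1 = 44/1 = 44: (m_7, d_7) = (m_1, d_1) = (28, 44), so from here the quotients repeat a_1, ..., a_6; the period length is 6.
So sqrt(828) = [28; (1, 3, 2, 3, 1, 56)] with period length k = 6.
k is even, so the fundamental solution of x^2 - 828y^2 = 1 is (p_{k-1}, q_{k-1}) = (p_5, q_5); compute convergents through index 5.
Convergents (p_i = a_i*p_{i-1} + p_{i-2}, q_i = a_i*q_{i-1} + q_{i-2} with p_{-2}=0, p_{-1}=1, q_{-2}=1, q_{-1}=0):
  i=0: a_0=28, p_0 = 28*1 + 0 = 28, q_0 = 28*0 + 1 = 1.
  i=1: a_1=1, p_1 = 1*28 + 1 = 29, q_1 = 1*1 + 0 = 1.
  i=2: a_2=3, p_2 = 3*29 + 28 = 115, q_2 = 3*1 + 1 = 4.
  i=3: a_3=2, p_3 = 2*115 + 29 = 259, q_3 = 2*4 + 1 = 9.
  i=4: a_4=3, p_4 = 3*259 + 115 = 892, q_4 = 3*9 + 4 = 31.
  i=5: a_5=1, p_5 = 1*892 + 259 = 1151, q_5 = 1*31 + 9 = 40.
Check: 1151^2 - 828*40^2 = 1324801 - 1324800 = 1, so (x, y) = (1151, 40) solves the equation, and by the theorem it is the least positive solution.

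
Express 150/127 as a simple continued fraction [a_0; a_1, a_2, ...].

[1; 5, 1, 1, 11]

Run the Euclidean algorithm on 150 and 127; the successive quotients are the partial quotients a_0, a_1, ... (each step inverts the fractional part left over by the previous one):
  150 = 1*127 + 23, so a_0 = 1.
  127 = 5*23 + 12, so a_1 = 5.
  23 = 1*12 + 11, so a_2 = 1.
  12 = 1*11 + 1, so a_3 = 1.
  11 = 11*1 + 0, so a_4 = 11.
The remainder reaches 0 after 5 divisions, so the expansion has 5 partial quotients, read off in order.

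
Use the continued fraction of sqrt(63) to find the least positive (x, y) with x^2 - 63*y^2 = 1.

First expand sqrt(63) as a continued fraction. With x_i = (sqrt(63) + m_i)/d_i and (m_0, d_0) = (0, 1): a_0 = floor(sqrt(63)) = 7, since 7^2 = 49 <= 63 < 64 = 8^2.
Iterate m_{i+1} = d_i*a_i - m_i, d_{i+1} = (63 - m_{i+1}^2)/d_i, a_{i+1} = floor((a_0 + m_{i+1})/d_{i+1}):
  m_1 = 1*7 - 0 = 7, d_1 = (63 - 7^2)/1 = 14/1 = 14, a_1 = floor((7 + 7)/14) = 1.
  m_2 = 14*1 - 7 = 7, d_2 = (63 - 7^2)/14 = 14/14 = 1, a_2 = floor((7 + 7)/1) = 14.
  m_3 = 1*14 - 7 = 7, d_3 = (63 - 7^2)/1 = 14/1 = 14: (m_3, d_3) = (m_1, d_1) = (7, 14), so from here the quotients repeat a_1, a_2; the period length is 2.
So sqrt(63) = [7; (1, 14)] with period length k = 2.
k is even, so the fundamental solution of x^2 - 63y^2 = 1 is (p_{k-1}, q_{k-1}) = (p_1, q_1); compute convergents through index 1.
Convergents (p_i = a_i*p_{i-1} + p_{i-2}, q_i = a_i*q_{i-1} + q_{i-2} with p_{-2}=0, p_{-1}=1, q_{-2}=1, q_{-1}=0):
  i=0: a_0=7, p_0 = 7*1 + 0 = 7, q_0 = 7*0 + 1 = 1.
  i=1: a_1=1, p_1 = 1*7 + 1 = 8, q_1 = 1*1 + 0 = 1.
Check: 8^2 - 63*1^2 = 64 - 63 = 1, so (x, y) = (8, 1) solves the equation, and by the theorem it is the least positive solution.

(x, y) = (8, 1)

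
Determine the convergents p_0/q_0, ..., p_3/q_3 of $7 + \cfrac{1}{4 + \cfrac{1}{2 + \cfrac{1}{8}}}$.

Using the convergent recurrence p_i = a_i*p_{i-1} + p_{i-2}, q_i = a_i*q_{i-1} + q_{i-2} with p_{-2}=0, p_{-1}=1, q_{-2}=1, q_{-1}=0:
  i=0: a_0=7, p_0 = 7*1 + 0 = 7, q_0 = 7*0 + 1 = 1.
  i=1: a_1=4, p_1 = 4*7 + 1 = 29, q_1 = 4*1 + 0 = 4.
  i=2: a_2=2, p_2 = 2*29 + 7 = 65, q_2 = 2*4 + 1 = 9.
  i=3: a_3=8, p_3 = 8*65 + 29 = 549, q_3 = 8*9 + 4 = 76.

7/1, 29/4, 65/9, 549/76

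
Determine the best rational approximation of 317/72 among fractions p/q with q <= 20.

Expand x = 317/72 as a continued fraction with the Euclidean algorithm:
  317 = 4*72 + 29, so a_0 = 4.
  72 = 2*29 + 14, so a_1 = 2.
  29 = 2*14 + 1, so a_2 = 2.
  14 = 14*1 + 0, so a_3 = 14.
so x = [4; 2, 2, 14].
Convergents (p_i = a_i*p_{i-1} + p_{i-2}, q_i = a_i*q_{i-1} + q_{i-2} with p_{-2}=0, p_{-1}=1, q_{-2}=1, q_{-1}=0), until the denominator exceeds 20:
  i=0: a_0=4, p_0 = 4*1 + 0 = 4, q_0 = 4*0 + 1 = 1.
  i=1: a_1=2, p_1 = 2*4 + 1 = 9, q_1 = 2*1 + 0 = 2.
  i=2: a_2=2, p_2 = 2*9 + 4 = 22, q_2 = 2*2 + 1 = 5.
  i=3: a_3=14, p_3 = 14*22 + 9 = 317, q_3 = 14*5 + 2 = 72.
q_3 = 72 > 20, so the last convergent with denominator <= 20 is p_2/q_2 = 22/5.
The closest fraction with denominator <= 20 is either p_2/q_2 or the intermediate fraction (k*p_2 + p_1)/(k*q_2 + q_1) with the largest k >= 1 whose denominator stays <= 20; these approach x as k grows, and every other convergent or intermediate fraction in range is farther away.
Largest k: floor((20 - q_1)/q_2) = floor((20 - 2)/5) = 3.
That gives (3*22 + 9)/(3*5 + 2) = 75/17.
Compare the errors: |x - 22/5| = |317*5 - 22*72|/(72*5) = 1/360, and |x - 75/17| = |317*17 - 75*72|/(72*17) = 11/1224.
Cross-multiplying, 1*1224 = 1224 < 3960 = 11*360, so 1/360 is smaller: the convergent 22/5 is closer to x than 75/17.

22/5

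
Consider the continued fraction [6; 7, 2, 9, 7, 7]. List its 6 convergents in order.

6/1, 43/7, 92/15, 871/142, 6189/1009, 44194/7205

Using the convergent recurrence p_i = a_i*p_{i-1} + p_{i-2}, q_i = a_i*q_{i-1} + q_{i-2} with p_{-2}=0, p_{-1}=1, q_{-2}=1, q_{-1}=0:
  i=0: a_0=6, p_0 = 6*1 + 0 = 6, q_0 = 6*0 + 1 = 1.
  i=1: a_1=7, p_1 = 7*6 + 1 = 43, q_1 = 7*1 + 0 = 7.
  i=2: a_2=2, p_2 = 2*43 + 6 = 92, q_2 = 2*7 + 1 = 15.
  i=3: a_3=9, p_3 = 9*92 + 43 = 871, q_3 = 9*15 + 7 = 142.
  i=4: a_4=7, p_4 = 7*871 + 92 = 6189, q_4 = 7*142 + 15 = 1009.
  i=5: a_5=7, p_5 = 7*6189 + 871 = 44194, q_5 = 7*1009 + 142 = 7205.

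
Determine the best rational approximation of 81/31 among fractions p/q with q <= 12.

21/8

Expand x = 81/31 as a continued fraction with the Euclidean algorithm:
  81 = 2*31 + 19, so a_0 = 2.
  31 = 1*19 + 12, so a_1 = 1.
  19 = 1*12 + 7, so a_2 = 1.
  12 = 1*7 + 5, so a_3 = 1.
  7 = 1*5 + 2, so a_4 = 1.
  5 = 2*2 + 1, so a_5 = 2.
  2 = 2*1 + 0, so a_6 = 2.
so x = [2; 1, 1, 1, 1, 2, 2].
Convergents (p_i = a_i*p_{i-1} + p_{i-2}, q_i = a_i*q_{i-1} + q_{i-2} with p_{-2}=0, p_{-1}=1, q_{-2}=1, q_{-1}=0), until the denominator exceeds 12:
  i=0: a_0=2, p_0 = 2*1 + 0 = 2, q_0 = 2*0 + 1 = 1.
  i=1: a_1=1, p_1 = 1*2 + 1 = 3, q_1 = 1*1 + 0 = 1.
  i=2: a_2=1, p_2 = 1*3 + 2 = 5, q_2 = 1*1 + 1 = 2.
  i=3: a_3=1, p_3 = 1*5 + 3 = 8, q_3 = 1*2 + 1 = 3.
  i=4: a_4=1, p_4 = 1*8 + 5 = 13, q_4 = 1*3 + 2 = 5.
  i=5: a_5=2, p_5 = 2*13 + 8 = 34, q_5 = 2*5 + 3 = 13.
q_5 = 13 > 12, so the last convergent with denominator <= 12 is p_4/q_4 = 13/5.
The closest fraction with denominator <= 12 is either p_4/q_4 or the intermediate fraction (k*p_4 + p_3)/(k*q_4 + q_3) with the largest k >= 1 whose denominator stays <= 12; these approach x as k grows, and every other convergent or intermediate fraction in range is farther away.
Largest k: floor((12 - q_3)/q_4) = floor((12 - 3)/5) = 1.
That gives (1*13 + 8)/(1*5 + 3) = 21/8.
Compare the errors: |x - 13/5| = |81*5 - 13*31|/(31*5) = 2/155, and |x - 21/8| = |81*8 - 21*31|/(31*8) = 3/248.
Cross-multiplying, 3*155 = 465 < 496 = 2*248, so 3/248 is smaller: the intermediate fraction 21/8 is closer to x than 13/5.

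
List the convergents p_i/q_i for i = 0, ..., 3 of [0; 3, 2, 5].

Using the convergent recurrence p_i = a_i*p_{i-1} + p_{i-2}, q_i = a_i*q_{i-1} + q_{i-2} with p_{-2}=0, p_{-1}=1, q_{-2}=1, q_{-1}=0:
  i=0: a_0=0, p_0 = 0*1 + 0 = 0, q_0 = 0*0 + 1 = 1.
  i=1: a_1=3, p_1 = 3*0 + 1 = 1, q_1 = 3*1 + 0 = 3.
  i=2: a_2=2, p_2 = 2*1 + 0 = 2, q_2 = 2*3 + 1 = 7.
  i=3: a_3=5, p_3 = 5*2 + 1 = 11, q_3 = 5*7 + 3 = 38.

0/1, 1/3, 2/7, 11/38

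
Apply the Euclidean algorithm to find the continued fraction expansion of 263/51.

Run the Euclidean algorithm on 263 and 51; the successive quotients are the partial quotients a_0, a_1, ... (each step inverts the fractional part left over by the previous one):
  263 = 5*51 + 8, so a_0 = 5.
  51 = 6*8 + 3, so a_1 = 6.
  8 = 2*3 + 2, so a_2 = 2.
  3 = 1*2 + 1, so a_3 = 1.
  2 = 2*1 + 0, so a_4 = 2.
The remainder reaches 0 after 5 divisions, so the expansion has 5 partial quotients, read off in order.

[5; 6, 2, 1, 2]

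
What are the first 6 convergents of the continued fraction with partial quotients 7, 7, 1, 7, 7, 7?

7/1, 50/7, 57/8, 449/63, 3200/449, 22849/3206

Using the convergent recurrence p_i = a_i*p_{i-1} + p_{i-2}, q_i = a_i*q_{i-1} + q_{i-2} with p_{-2}=0, p_{-1}=1, q_{-2}=1, q_{-1}=0:
  i=0: a_0=7, p_0 = 7*1 + 0 = 7, q_0 = 7*0 + 1 = 1.
  i=1: a_1=7, p_1 = 7*7 + 1 = 50, q_1 = 7*1 + 0 = 7.
  i=2: a_2=1, p_2 = 1*50 + 7 = 57, q_2 = 1*7 + 1 = 8.
  i=3: a_3=7, p_3 = 7*57 + 50 = 449, q_3 = 7*8 + 7 = 63.
  i=4: a_4=7, p_4 = 7*449 + 57 = 3200, q_4 = 7*63 + 8 = 449.
  i=5: a_5=7, p_5 = 7*3200 + 449 = 22849, q_5 = 7*449 + 63 = 3206.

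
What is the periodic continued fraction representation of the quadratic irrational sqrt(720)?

Write x_i = (sqrt(720) + m_i)/d_i with (m_0, d_0) = (0, 1). a_0 = floor(sqrt(720)) = 26, since 26^2 = 676 <= 720 < 729 = 27^2.
Iterate m_{i+1} = d_i*a_i - m_i, d_{i+1} = (720 - m_{i+1}^2)/d_i, a_{i+1} = floor((a_0 + m_{i+1})/d_{i+1}):
  m_1 = 1*26 - 0 = 26, d_1 = (720 - 26^2)/1 = 44/1 = 44, a_1 = floor((26 + 26)/44) = 1.
  m_2 = 44*1 - 26 = 18, d_2 = (720 - 18^2)/44 = 396/44 = 9, a_2 = floor((26 + 18)/9) = 4.
  m_3 = 9*4 - 18 = 18, d_3 = (720 - 18^2)/9 = 396/9 = 44, a_3 = floor((26 + 18)/44) = 1.
  m_4 = 44*1 - 18 = 26, d_4 = (720 - 26^2)/44 = 44/44 = 1, a_4 = floor((26 + 26)/1) = 52.
  m_5 = 1*52 - 26 = 26, d_5 = (720 - 26^2)/1 = 44/1 = 44: (m_5, d_5) = (m_1, d_1) = (26, 44), so from here the quotients repeat a_1, ..., a_4; the period length is 4.
Hence the expansion of sqrt(720) is a_0 = 26 followed by the repeating block 1, 4, 1, 52 (period 4).

[26; (1, 4, 1, 52)]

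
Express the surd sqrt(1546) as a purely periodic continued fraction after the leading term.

[39; (3, 7, 1, 1, 7, 3, 78)]

Write x_i = (sqrt(1546) + m_i)/d_i with (m_0, d_0) = (0, 1). a_0 = floor(sqrt(1546)) = 39, since 39^2 = 1521 <= 1546 < 1600 = 40^2.
Iterate m_{i+1} = d_i*a_i - m_i, d_{i+1} = (1546 - m_{i+1}^2)/d_i, a_{i+1} = floor((a_0 + m_{i+1})/d_{i+1}):
  m_1 = 1*39 - 0 = 39, d_1 = (1546 - 39^2)/1 = 25/1 = 25, a_1 = floor((39 + 39)/25) = 3.
  m_2 = 25*3 - 39 = 36, d_2 = (1546 - 36^2)/25 = 250/25 = 10, a_2 = floor((39 + 36)/10) = 7.
  m_3 = 10*7 - 36 = 34, d_3 = (1546 - 34^2)/10 = 390/10 = 39, a_3 = floor((39 + 34)/39) = 1.
  m_4 = 39*1 - 34 = 5, d_4 = (1546 - 5^2)/39 = 1521/39 = 39, a_4 = floor((39 + 5)/39) = 1.
  m_5 = 39*1 - 5 = 34, d_5 = (1546 - 34^2)/39 = 390/39 = 10, a_5 = floor((39 + 34)/10) = 7.
  m_6 = 10*7 - 34 = 36, d_6 = (1546 - 36^2)/10 = 250/10 = 25, a_6 = floor((39 + 36)/25) = 3.
  m_7 = 25*3 - 36 = 39, d_7 = (1546 - 39^2)/25 = 25/25 = 1, a_7 = floor((39 + 39)/1) = 78.
  m_8 = 1*78 - 39 = 39, d_8 = (1546 - 39^2)/1 = 25/1 = 25: (m_8, d_8) = (m_1, d_1) = (39, 25), so from here the quotients repeat a_1, ..., a_7; the period length is 7.
Hence the expansion of sqrt(1546) is a_0 = 39 followed by the repeating block 3, 7, 1, 1, 7, 3, 78 (period 7).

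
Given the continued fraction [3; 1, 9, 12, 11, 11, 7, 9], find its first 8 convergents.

Using the convergent recurrence p_i = a_i*p_{i-1} + p_{i-2}, q_i = a_i*q_{i-1} + q_{i-2} with p_{-2}=0, p_{-1}=1, q_{-2}=1, q_{-1}=0:
  i=0: a_0=3, p_0 = 3*1 + 0 = 3, q_0 = 3*0 + 1 = 1.
  i=1: a_1=1, p_1 = 1*3 + 1 = 4, q_1 = 1*1 + 0 = 1.
  i=2: a_2=9, p_2 = 9*4 + 3 = 39, q_2 = 9*1 + 1 = 10.
  i=3: a_3=12, p_3 = 12*39 + 4 = 472, q_3 = 12*10 + 1 = 121.
  i=4: a_4=11, p_4 = 11*472 + 39 = 5231, q_4 = 11*121 + 10 = 1341.
  i=5: a_5=11, p_5 = 11*5231 + 472 = 58013, q_5 = 11*1341 + 121 = 14872.
  i=6: a_6=7, p_6 = 7*58013 + 5231 = 411322, q_6 = 7*14872 + 1341 = 105445.
  i=7: a_7=9, p_7 = 9*411322 + 58013 = 3759911, q_7 = 9*105445 + 14872 = 963877.

3/1, 4/1, 39/10, 472/121, 5231/1341, 58013/14872, 411322/105445, 3759911/963877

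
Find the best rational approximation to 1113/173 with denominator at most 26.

Expand x = 1113/173 as a continued fraction with the Euclidean algorithm:
  1113 = 6*173 + 75, so a_0 = 6.
  173 = 2*75 + 23, so a_1 = 2.
  75 = 3*23 + 6, so a_2 = 3.
  23 = 3*6 + 5, so a_3 = 3.
  6 = 1*5 + 1, so a_4 = 1.
  5 = 5*1 + 0, so a_5 = 5.
so x = [6; 2, 3, 3, 1, 5].
Convergents (p_i = a_i*p_{i-1} + p_{i-2}, q_i = a_i*q_{i-1} + q_{i-2} with p_{-2}=0, p_{-1}=1, q_{-2}=1, q_{-1}=0), until the denominator exceeds 26:
  i=0: a_0=6, p_0 = 6*1 + 0 = 6, q_0 = 6*0 + 1 = 1.
  i=1: a_1=2, p_1 = 2*6 + 1 = 13, q_1 = 2*1 + 0 = 2.
  i=2: a_2=3, p_2 = 3*13 + 6 = 45, q_2 = 3*2 + 1 = 7.
  i=3: a_3=3, p_3 = 3*45 + 13 = 148, q_3 = 3*7 + 2 = 23.
  i=4: a_4=1, p_4 = 1*148 + 45 = 193, q_4 = 1*23 + 7 = 30.
q_4 = 30 > 26, so the last convergent with denominator <= 26 is p_3/q_3 = 148/23.
The closest fraction with denominator <= 26 is either p_3/q_3 or the intermediate fraction (k*p_3 + p_2)/(k*q_3 + q_2) with the largest k >= 1 whose denominator stays <= 26; these approach x as k grows, and every other convergent or intermediate fraction in range is farther away.
Largest k: floor((26 - q_2)/q_3) = floor((26 - 7)/23) = 0.
Since k = 0, no intermediate fraction beyond p_3/q_3 has denominator <= 26, so the convergent 148/23 is the closest (its error is |1113*23 - 148*173|/(173*23) = 5/3979).

148/23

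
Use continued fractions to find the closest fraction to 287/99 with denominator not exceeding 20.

Expand x = 287/99 as a continued fraction with the Euclidean algorithm:
  287 = 2*99 + 89, so a_0 = 2.
  99 = 1*89 + 10, so a_1 = 1.
  89 = 8*10 + 9, so a_2 = 8.
  10 = 1*9 + 1, so a_3 = 1.
  9 = 9*1 + 0, so a_4 = 9.
so x = [2; 1, 8, 1, 9].
Convergents (p_i = a_i*p_{i-1} + p_{i-2}, q_i = a_i*q_{i-1} + q_{i-2} with p_{-2}=0, p_{-1}=1, q_{-2}=1, q_{-1}=0), until the denominator exceeds 20:
  i=0: a_0=2, p_0 = 2*1 + 0 = 2, q_0 = 2*0 + 1 = 1.
  i=1: a_1=1, p_1 = 1*2 + 1 = 3, q_1 = 1*1 + 0 = 1.
  i=2: a_2=8, p_2 = 8*3 + 2 = 26, q_2 = 8*1 + 1 = 9.
  i=3: a_3=1, p_3 = 1*26 + 3 = 29, q_3 = 1*9 + 1 = 10.
  i=4: a_4=9, p_4 = 9*29 + 26 = 287, q_4 = 9*10 + 9 = 99.
q_4 = 99 > 20, so the last convergent with denominator <= 20 is p_3/q_3 = 29/10.
The closest fraction with denominator <= 20 is either p_3/q_3 or the intermediate fraction (k*p_3 + p_2)/(k*q_3 + q_2) with the largest k >= 1 whose denominator stays <= 20; these approach x as k grows, and every other convergent or intermediate fraction in range is farther away.
Largest k: floor((20 - q_2)/q_3) = floor((20 - 9)/10) = 1.
That gives (1*29 + 26)/(1*10 + 9) = 55/19.
Compare the errors: |x - 29/10| = |287*10 - 29*99|/(99*10) = 1/990, and |x - 55/19| = |287*19 - 55*99|/(99*19) = 8/1881.
Cross-multiplying, 1*1881 = 1881 < 7920 = 8*990, so 1/990 is smaller: the convergent 29/10 is closer to x than 55/19.

29/10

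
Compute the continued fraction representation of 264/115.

[2; 3, 2, 1, 1, 1, 1, 2]

Run the Euclidean algorithm on 264 and 115; the successive quotients are the partial quotients a_0, a_1, ... (each step inverts the fractional part left over by the previous one):
  264 = 2*115 + 34, so a_0 = 2.
  115 = 3*34 + 13, so a_1 = 3.
  34 = 2*13 + 8, so a_2 = 2.
  13 = 1*8 + 5, so a_3 = 1.
  8 = 1*5 + 3, so a_4 = 1.
  5 = 1*3 + 2, so a_5 = 1.
  3 = 1*2 + 1, so a_6 = 1.
  2 = 2*1 + 0, so a_7 = 2.
The remainder reaches 0 after 8 divisions, so the expansion has 8 partial quotients, read off in order.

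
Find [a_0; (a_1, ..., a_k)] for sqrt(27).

Write x_i = (sqrt(27) + m_i)/d_i with (m_0, d_0) = (0, 1). a_0 = floor(sqrt(27)) = 5, since 5^2 = 25 <= 27 < 36 = 6^2.
Iterate m_{i+1} = d_i*a_i - m_i, d_{i+1} = (27 - m_{i+1}^2)/d_i, a_{i+1} = floor((a_0 + m_{i+1})/d_{i+1}):
  m_1 = 1*5 - 0 = 5, d_1 = (27 - 5^2)/1 = 2/1 = 2, a_1 = floor((5 + 5)/2) = 5.
  m_2 = 2*5 - 5 = 5, d_2 = (27 - 5^2)/2 = 2/2 = 1, a_2 = floor((5 + 5)/1) = 10.
  m_3 = 1*10 - 5 = 5, d_3 = (27 - 5^2)/1 = 2/1 = 2: (m_3, d_3) = (m_1, d_1) = (5, 2), so from here the quotients repeat a_1, a_2; the period length is 2.
Hence the expansion of sqrt(27) is a_0 = 5 followed by the repeating block 5, 10 (period 2).

[5; (5, 10)]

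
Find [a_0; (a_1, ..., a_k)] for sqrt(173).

Write x_i = (sqrt(173) + m_i)/d_i with (m_0, d_0) = (0, 1). a_0 = floor(sqrt(173)) = 13, since 13^2 = 169 <= 173 < 196 = 14^2.
Iterate m_{i+1} = d_i*a_i - m_i, d_{i+1} = (173 - m_{i+1}^2)/d_i, a_{i+1} = floor((a_0 + m_{i+1})/d_{i+1}):
  m_1 = 1*13 - 0 = 13, d_1 = (173 - 13^2)/1 = 4/1 = 4, a_1 = floor((13 + 13)/4) = 6.
  m_2 = 4*6 - 13 = 11, d_2 = (173 - 11^2)/4 = 52/4 = 13, a_2 = floor((13 + 11)/13) = 1.
  m_3 = 13*1 - 11 = 2, d_3 = (173 - 2^2)/13 = 169/13 = 13, a_3 = floor((13 + 2)/13) = 1.
  m_4 = 13*1 - 2 = 11, d_4 = (173 - 11^2)/13 = 52/13 = 4, a_4 = floor((13 + 11)/4) = 6.
  m_5 = 4*6 - 11 = 13, d_5 = (173 - 13^2)/4 = 4/4 = 1, a_5 = floor((13 + 13)/1) = 26.
  m_6 = 1*26 - 13 = 13, d_6 = (173 - 13^2)/1 = 4/1 = 4: (m_6, d_6) = (m_1, d_1) = (13, 4), so from here the quotients repeat a_1, ..., a_5; the period length is 5.
Hence the expansion of sqrt(173) is a_0 = 13 followed by the repeating block 6, 1, 1, 6, 26 (period 5).

[13; (6, 1, 1, 6, 26)]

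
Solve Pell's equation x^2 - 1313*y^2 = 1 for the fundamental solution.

First expand sqrt(1313) as a continued fraction. With x_i = (sqrt(1313) + m_i)/d_i and (m_0, d_0) = (0, 1): a_0 = floor(sqrt(1313)) = 36, since 36^2 = 1296 <= 1313 < 1369 = 37^2.
Iterate m_{i+1} = d_i*a_i - m_i, d_{i+1} = (1313 - m_{i+1}^2)/d_i, a_{i+1} = floor((a_0 + m_{i+1})/d_{i+1}):
  m_1 = 1*36 - 0 = 36, d_1 = (1313 - 36^2)/1 = 17/1 = 17, a_1 = floor((36 + 36)/17) = 4.
  m_2 = 17*4 - 36 = 32, d_2 = (1313 - 32^2)/17 = 289/17 = 17, a_2 = floor((36 + 32)/17) = 4.
  m_3 = 17*4 - 32 = 36, d_3 = (1313 - 36^2)/17 = 17/17 = 1, a_3 = floor((36 + 36)/1) = 72.
  m_4 = 1*72 - 36 = 36, d_4 = (1313 - 36^2)/1 = 17/1 = 17: (m_4, d_4) = (m_1, d_1) = (36, 17), so from here the quotients repeat a_1, ..., a_3; the period length is 3.
So sqrt(1313) = [36; (4, 4, 72)] with period length k = 3.
k is odd, so (p_{k-1}, q_{k-1}) only solves x^2 - 1313y^2 = -1 and the fundamental solution of x^2 - 1313y^2 = 1 is (p_{2k-1}, q_{2k-1}) = (p_5, q_5); compute convergents through index 5, running through the period twice.
Convergents (p_i = a_i*p_{i-1} + p_{i-2}, q_i = a_i*q_{i-1} + q_{i-2} with p_{-2}=0, p_{-1}=1, q_{-2}=1, q_{-1}=0):
  i=0: a_0=36, p_0 = 36*1 + 0 = 36, q_0 = 36*0 + 1 = 1.
  i=1: a_1=4, p_1 = 4*36 + 1 = 145, q_1 = 4*1 + 0 = 4.
  i=2: a_2=4, p_2 = 4*145 + 36 = 616, q_2 = 4*4 + 1 = 17.
  i=3: a_3=72, p_3 = 72*616 + 145 = 44497, q_3 = 72*17 + 4 = 1228.
  i=4: a_4=4, p_4 = 4*44497 + 616 = 178604, q_4 = 4*1228 + 17 = 4929.
  i=5: a_5=4, p_5 = 4*178604 + 44497 = 758913, q_5 = 4*4929 + 1228 = 20944.
Indeed p_2^2 - 1313*q_2^2 = 379456 - 379457 = -1, not +1.
Check: 758913^2 - 1313*20944^2 = 575948941569 - 575948941568 = 1, so (x, y) = (758913, 20944) solves the equation, and by the theorem it is the least positive solution.

(x, y) = (758913, 20944)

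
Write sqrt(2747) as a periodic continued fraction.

[52; (2, 2, 2, 1, 51, 1, 2, 2, 2, 104)]

Write x_i = (sqrt(2747) + m_i)/d_i with (m_0, d_0) = (0, 1). a_0 = floor(sqrt(2747)) = 52, since 52^2 = 2704 <= 2747 < 2809 = 53^2.
Iterate m_{i+1} = d_i*a_i - m_i, d_{i+1} = (2747 - m_{i+1}^2)/d_i, a_{i+1} = floor((a_0 + m_{i+1})/d_{i+1}):
  m_1 = 1*52 - 0 = 52, d_1 = (2747 - 52^2)/1 = 43/1 = 43, a_1 = floor((52 + 52)/43) = 2.
  m_2 = 43*2 - 52 = 34, d_2 = (2747 - 34^2)/43 = 1591/43 = 37, a_2 = floor((52 + 34)/37) = 2.
  m_3 = 37*2 - 34 = 40, d_3 = (2747 - 40^2)/37 = 1147/37 = 31, a_3 = floor((52 + 40)/31) = 2.
  m_4 = 31*2 - 40 = 22, d_4 = (2747 - 22^2)/31 = 2263/31 = 73, a_4 = floor((52 + 22)/73) = 1.
  m_5 = 73*1 - 22 = 51, d_5 = (2747 - 51^2)/73 = 146/73 = 2, a_5 = floor((52 + 51)/2) = 51.
  m_6 = 2*51 - 51 = 51, d_6 = (2747 - 51^2)/2 = 146/2 = 73, a_6 = floor((52 + 51)/73) = 1.
  m_7 = 73*1 - 51 = 22, d_7 = (2747 - 22^2)/73 = 2263/73 = 31, a_7 = floor((52 + 22)/31) = 2.
  m_8 = 31*2 - 22 = 40, d_8 = (2747 - 40^2)/31 = 1147/31 = 37, a_8 = floor((52 + 40)/37) = 2.
  m_9 = 37*2 - 40 = 34, d_9 = (2747 - 34^2)/37 = 1591/37 = 43, a_9 = floor((52 + 34)/43) = 2.
  m_10 = 43*2 - 34 = 52, d_10 = (2747 - 52^2)/43 = 43/43 = 1, a_10 = floor((52 + 52)/1) = 104.
  m_11 = 1*104 - 52 = 52, d_11 = (2747 - 52^2)/1 = 43/1 = 43: (m_11, d_11) = (m_1, d_1) = (52, 43), so from here the quotients repeat a_1, ..., a_10; the period length is 10.
Hence the expansion of sqrt(2747) is a_0 = 52 followed by the repeating block 2, 2, 2, 1, 51, 1, 2, 2, 2, 104 (period 10).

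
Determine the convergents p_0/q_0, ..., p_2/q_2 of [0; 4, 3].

0/1, 1/4, 3/13

Using the convergent recurrence p_i = a_i*p_{i-1} + p_{i-2}, q_i = a_i*q_{i-1} + q_{i-2} with p_{-2}=0, p_{-1}=1, q_{-2}=1, q_{-1}=0:
  i=0: a_0=0, p_0 = 0*1 + 0 = 0, q_0 = 0*0 + 1 = 1.
  i=1: a_1=4, p_1 = 4*0 + 1 = 1, q_1 = 4*1 + 0 = 4.
  i=2: a_2=3, p_2 = 3*1 + 0 = 3, q_2 = 3*4 + 1 = 13.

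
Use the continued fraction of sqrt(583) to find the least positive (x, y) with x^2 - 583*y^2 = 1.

First expand sqrt(583) as a continued fraction. With x_i = (sqrt(583) + m_i)/d_i and (m_0, d_0) = (0, 1): a_0 = floor(sqrt(583)) = 24, since 24^2 = 576 <= 583 < 625 = 25^2.
Iterate m_{i+1} = d_i*a_i - m_i, d_{i+1} = (583 - m_{i+1}^2)/d_i, a_{i+1} = floor((a_0 + m_{i+1})/d_{i+1}):
  m_1 = 1*24 - 0 = 24, d_1 = (583 - 24^2)/1 = 7/1 = 7, a_1 = floor((24 + 24)/7) = 6.
  m_2 = 7*6 - 24 = 18, d_2 = (583 - 18^2)/7 = 259/7 = 37, a_2 = floor((24 + 18)/37) = 1.
  m_3 = 37*1 - 18 = 19, d_3 = (583 - 19^2)/37 = 222/37 = 6, a_3 = floor((24 + 19)/6) = 7.
  m_4 = 6*7 - 19 = 23, d_4 = (583 - 23^2)/6 = 54/6 = 9, a_4 = floor((24 + 23)/9) = 5.
  m_5 = 9*5 - 23 = 22, d_5 = (583 - 22^2)/9 = 99/9 = 11, a_5 = floor((24 + 22)/11) = 4.
  m_6 = 11*4 - 22 = 22, d_6 = (583 - 22^2)/11 = 99/11 = 9, a_6 = floor((24 + 22)/9) = 5.
  m_7 = 9*5 - 22 = 23, d_7 = (583 - 23^2)/9 = 54/9 = 6, a_7 = floor((24 + 23)/6) = 7.
  m_8 = 6*7 - 23 = 19, d_8 = (583 - 19^2)/6 = 222/6 = 37, a_8 = floor((24 + 19)/37) = 1.
  m_9 = 37*1 - 19 = 18, d_9 = (583 - 18^2)/37 = 259/37 = 7, a_9 = floor((24 + 18)/7) = 6.
  m_10 = 7*6 - 18 = 24, d_10 = (583 - 24^2)/7 = 7/7 = 1, a_10 = floor((24 + 24)/1) = 48.
  m_11 = 1*48 - 24 = 24, d_11 = (583 - 24^2)/1 = 7/1 = 7: (m_11, d_11) = (m_1, d_1) = (24, 7), so from here the quotients repeat a_1, ..., a_10; the period length is 10.
So sqrt(583) = [24; (6, 1, 7, 5, 4, 5, 7, 1, 6, 48)] with period length k = 10.
k is even, so the fundamental solution of x^2 - 583y^2 = 1 is (p_{k-1}, q_{k-1}) = (p_9, q_9); compute convergents through index 9.
Convergents (p_i = a_i*p_{i-1} + p_{i-2}, q_i = a_i*q_{i-1} + q_{i-2} with p_{-2}=0, p_{-1}=1, q_{-2}=1, q_{-1}=0):
  i=0: a_0=24, p_0 = 24*1 + 0 = 24, q_0 = 24*0 + 1 = 1.
  i=1: a_1=6, p_1 = 6*24 + 1 = 145, q_1 = 6*1 + 0 = 6.
  i=2: a_2=1, p_2 = 1*145 + 24 = 169, q_2 = 1*6 + 1 = 7.
  i=3: a_3=7, p_3 = 7*169 + 145 = 1328, q_3 = 7*7 + 6 = 55.
  i=4: a_4=5, p_4 = 5*1328 + 169 = 6809, q_4 = 5*55 + 7 = 282.
  i=5: a_5=4, p_5 = 4*6809 + 1328 = 28564, q_5 = 4*282 + 55 = 1183.
  i=6: a_6=5, p_6 = 5*28564 + 6809 = 149629, q_6 = 5*1183 + 282 = 6197.
  i=7: a_7=7, p_7 = 7*149629 + 28564 = 1075967, q_7 = 7*6197 + 1183 = 44562.
  i=8: a_8=1, p_8 = 1*1075967 + 149629 = 1225596, q_8 = 1*44562 + 6197 = 50759.
  i=9: a_9=6, p_9 = 6*1225596 + 1075967 = 8429543, q_9 = 6*50759 + 44562 = 349116.
Check: 8429543^2 - 583*349116^2 = 71057195188849 - 71057195188848 = 1, so (x, y) = (8429543, 349116) solves the equation, and by the theorem it is the least positive solution.

(x, y) = (8429543, 349116)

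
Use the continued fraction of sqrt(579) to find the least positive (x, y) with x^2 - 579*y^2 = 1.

(x, y) = (385, 16)

First expand sqrt(579) as a continued fraction. With x_i = (sqrt(579) + m_i)/d_i and (m_0, d_0) = (0, 1): a_0 = floor(sqrt(579)) = 24, since 24^2 = 576 <= 579 < 625 = 25^2.
Iterate m_{i+1} = d_i*a_i - m_i, d_{i+1} = (579 - m_{i+1}^2)/d_i, a_{i+1} = floor((a_0 + m_{i+1})/d_{i+1}):
  m_1 = 1*24 - 0 = 24, d_1 = (579 - 24^2)/1 = 3/1 = 3, a_1 = floor((24 + 24)/3) = 16.
  m_2 = 3*16 - 24 = 24, d_2 = (579 - 24^2)/3 = 3/3 = 1, a_2 = floor((24 + 24)/1) = 48.
  m_3 = 1*48 - 24 = 24, d_3 = (579 - 24^2)/1 = 3/1 = 3: (m_3, d_3) = (m_1, d_1) = (24, 3), so from here the quotients repeat a_1, a_2; the period length is 2.
So sqrt(579) = [24; (16, 48)] with period length k = 2.
k is even, so the fundamental solution of x^2 - 579y^2 = 1 is (p_{k-1}, q_{k-1}) = (p_1, q_1); compute convergents through index 1.
Convergents (p_i = a_i*p_{i-1} + p_{i-2}, q_i = a_i*q_{i-1} + q_{i-2} with p_{-2}=0, p_{-1}=1, q_{-2}=1, q_{-1}=0):
  i=0: a_0=24, p_0 = 24*1 + 0 = 24, q_0 = 24*0 + 1 = 1.
  i=1: a_1=16, p_1 = 16*24 + 1 = 385, q_1 = 16*1 + 0 = 16.
Check: 385^2 - 579*16^2 = 148225 - 148224 = 1, so (x, y) = (385, 16) solves the equation, and by the theorem it is the least positive solution.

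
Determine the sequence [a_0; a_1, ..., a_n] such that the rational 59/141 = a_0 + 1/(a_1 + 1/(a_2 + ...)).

[0; 2, 2, 1, 1, 3, 3]

Run the Euclidean algorithm on 59 and 141; the successive quotients are the partial quotients a_0, a_1, ... (each step inverts the fractional part left over by the previous one):
  59 = 0*141 + 59, so a_0 = 0.
  141 = 2*59 + 23, so a_1 = 2.
  59 = 2*23 + 13, so a_2 = 2.
  23 = 1*13 + 10, so a_3 = 1.
  13 = 1*10 + 3, so a_4 = 1.
  10 = 3*3 + 1, so a_5 = 3.
  3 = 3*1 + 0, so a_6 = 3.
The remainder reaches 0 after 7 divisions, so the expansion has 7 partial quotients, read off in order.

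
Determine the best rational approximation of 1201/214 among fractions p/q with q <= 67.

275/49

Expand x = 1201/214 as a continued fraction with the Euclidean algorithm:
  1201 = 5*214 + 131, so a_0 = 5.
  214 = 1*131 + 83, so a_1 = 1.
  131 = 1*83 + 48, so a_2 = 1.
  83 = 1*48 + 35, so a_3 = 1.
  48 = 1*35 + 13, so a_4 = 1.
  35 = 2*13 + 9, so a_5 = 2.
  13 = 1*9 + 4, so a_6 = 1.
  9 = 2*4 + 1, so a_7 = 2.
  4 = 4*1 + 0, so a_8 = 4.
so x = [5; 1, 1, 1, 1, 2, 1, 2, 4].
Convergents (p_i = a_i*p_{i-1} + p_{i-2}, q_i = a_i*q_{i-1} + q_{i-2} with p_{-2}=0, p_{-1}=1, q_{-2}=1, q_{-1}=0), until the denominator exceeds 67:
  i=0: a_0=5, p_0 = 5*1 + 0 = 5, q_0 = 5*0 + 1 = 1.
  i=1: a_1=1, p_1 = 1*5 + 1 = 6, q_1 = 1*1 + 0 = 1.
  i=2: a_2=1, p_2 = 1*6 + 5 = 11, q_2 = 1*1 + 1 = 2.
  i=3: a_3=1, p_3 = 1*11 + 6 = 17, q_3 = 1*2 + 1 = 3.
  i=4: a_4=1, p_4 = 1*17 + 11 = 28, q_4 = 1*3 + 2 = 5.
  i=5: a_5=2, p_5 = 2*28 + 17 = 73, q_5 = 2*5 + 3 = 13.
  i=6: a_6=1, p_6 = 1*73 + 28 = 101, q_6 = 1*13 + 5 = 18.
  i=7: a_7=2, p_7 = 2*101 + 73 = 275, q_7 = 2*18 + 13 = 49.
  i=8: a_8=4, p_8 = 4*275 + 101 = 1201, q_8 = 4*49 + 18 = 214.
q_8 = 214 > 67, so the last convergent with denominator <= 67 is p_7/q_7 = 275/49.
The closest fraction with denominator <= 67 is either p_7/q_7 or the intermediate fraction (k*p_7 + p_6)/(k*q_7 + q_6) with the largest k >= 1 whose denominator stays <= 67; these approach x as k grows, and every other convergent or intermediate fraction in range is farther away.
Largest k: floor((67 - q_6)/q_7) = floor((67 - 18)/49) = 1.
That gives (1*275 + 101)/(1*49 + 18) = 376/67.
Compare the errors: |x - 275/49| = |1201*49 - 275*214|/(214*49) = 1/10486, and |x - 376/67| = |1201*67 - 376*214|/(214*67) = 3/14338.
Cross-multiplying, 1*14338 = 14338 < 31458 = 3*10486, so 1/10486 is smaller: the convergent 275/49 is closer to x than 376/67.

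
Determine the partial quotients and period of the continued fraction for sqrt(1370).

Write x_i = (sqrt(1370) + m_i)/d_i with (m_0, d_0) = (0, 1). a_0 = floor(sqrt(1370)) = 37, since 37^2 = 1369 <= 1370 < 1444 = 38^2.
Iterate m_{i+1} = d_i*a_i - m_i, d_{i+1} = (1370 - m_{i+1}^2)/d_i, a_{i+1} = floor((a_0 + m_{i+1})/d_{i+1}):
  m_1 = 1*37 - 0 = 37, d_1 = (1370 - 37^2)/1 = 1/1 = 1, a_1 = floor((37 + 37)/1) = 74.
  m_2 = 1*74 - 37 = 37, d_2 = (1370 - 37^2)/1 = 1/1 = 1: (m_2, d_2) = (m_1, d_1) = (37, 1), so from here the quotient a_1 repeats; the period length is 1.
Hence the expansion of sqrt(1370) is a_0 = 37 followed by the repeating block 74 (period 1).

[37; (74)]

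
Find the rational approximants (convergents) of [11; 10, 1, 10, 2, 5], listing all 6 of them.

11/1, 111/10, 122/11, 1331/120, 2784/251, 15251/1375

Using the convergent recurrence p_i = a_i*p_{i-1} + p_{i-2}, q_i = a_i*q_{i-1} + q_{i-2} with p_{-2}=0, p_{-1}=1, q_{-2}=1, q_{-1}=0:
  i=0: a_0=11, p_0 = 11*1 + 0 = 11, q_0 = 11*0 + 1 = 1.
  i=1: a_1=10, p_1 = 10*11 + 1 = 111, q_1 = 10*1 + 0 = 10.
  i=2: a_2=1, p_2 = 1*111 + 11 = 122, q_2 = 1*10 + 1 = 11.
  i=3: a_3=10, p_3 = 10*122 + 111 = 1331, q_3 = 10*11 + 10 = 120.
  i=4: a_4=2, p_4 = 2*1331 + 122 = 2784, q_4 = 2*120 + 11 = 251.
  i=5: a_5=5, p_5 = 5*2784 + 1331 = 15251, q_5 = 5*251 + 120 = 1375.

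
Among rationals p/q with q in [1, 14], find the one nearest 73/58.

5/4

Expand x = 73/58 as a continued fraction with the Euclidean algorithm:
  73 = 1*58 + 15, so a_0 = 1.
  58 = 3*15 + 13, so a_1 = 3.
  15 = 1*13 + 2, so a_2 = 1.
  13 = 6*2 + 1, so a_3 = 6.
  2 = 2*1 + 0, so a_4 = 2.
so x = [1; 3, 1, 6, 2].
Convergents (p_i = a_i*p_{i-1} + p_{i-2}, q_i = a_i*q_{i-1} + q_{i-2} with p_{-2}=0, p_{-1}=1, q_{-2}=1, q_{-1}=0), until the denominator exceeds 14:
  i=0: a_0=1, p_0 = 1*1 + 0 = 1, q_0 = 1*0 + 1 = 1.
  i=1: a_1=3, p_1 = 3*1 + 1 = 4, q_1 = 3*1 + 0 = 3.
  i=2: a_2=1, p_2 = 1*4 + 1 = 5, q_2 = 1*3 + 1 = 4.
  i=3: a_3=6, p_3 = 6*5 + 4 = 34, q_3 = 6*4 + 3 = 27.
q_3 = 27 > 14, so the last convergent with denominator <= 14 is p_2/q_2 = 5/4.
The closest fraction with denominator <= 14 is either p_2/q_2 or the intermediate fraction (k*p_2 + p_1)/(k*q_2 + q_1) with the largest k >= 1 whose denominator stays <= 14; these approach x as k grows, and every other convergent or intermediate fraction in range is farther away.
Largest k: floor((14 - q_1)/q_2) = floor((14 - 3)/4) = 2.
That gives (2*5 + 4)/(2*4 + 3) = 14/11.
Compare the errors: |x - 5/4| = |73*4 - 5*58|/(58*4) = 2/232, and |x - 14/11| = |73*11 - 14*58|/(58*11) = 9/638.
Cross-multiplying, 2*638 = 1276 < 2088 = 9*232, so 2/232 is smaller: the convergent 5/4 is closer to x than 14/11.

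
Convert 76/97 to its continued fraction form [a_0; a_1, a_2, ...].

[0; 1, 3, 1, 1, 1, 1, 1, 2]

Run the Euclidean algorithm on 76 and 97; the successive quotients are the partial quotients a_0, a_1, ... (each step inverts the fractional part left over by the previous one):
  76 = 0*97 + 76, so a_0 = 0.
  97 = 1*76 + 21, so a_1 = 1.
  76 = 3*21 + 13, so a_2 = 3.
  21 = 1*13 + 8, so a_3 = 1.
  13 = 1*8 + 5, so a_4 = 1.
  8 = 1*5 + 3, so a_5 = 1.
  5 = 1*3 + 2, so a_6 = 1.
  3 = 1*2 + 1, so a_7 = 1.
  2 = 2*1 + 0, so a_8 = 2.
The remainder reaches 0 after 9 divisions, so the expansion has 9 partial quotients, read off in order.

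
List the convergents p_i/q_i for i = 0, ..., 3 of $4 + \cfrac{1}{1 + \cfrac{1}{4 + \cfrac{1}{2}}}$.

4/1, 5/1, 24/5, 53/11

Using the convergent recurrence p_i = a_i*p_{i-1} + p_{i-2}, q_i = a_i*q_{i-1} + q_{i-2} with p_{-2}=0, p_{-1}=1, q_{-2}=1, q_{-1}=0:
  i=0: a_0=4, p_0 = 4*1 + 0 = 4, q_0 = 4*0 + 1 = 1.
  i=1: a_1=1, p_1 = 1*4 + 1 = 5, q_1 = 1*1 + 0 = 1.
  i=2: a_2=4, p_2 = 4*5 + 4 = 24, q_2 = 4*1 + 1 = 5.
  i=3: a_3=2, p_3 = 2*24 + 5 = 53, q_3 = 2*5 + 1 = 11.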